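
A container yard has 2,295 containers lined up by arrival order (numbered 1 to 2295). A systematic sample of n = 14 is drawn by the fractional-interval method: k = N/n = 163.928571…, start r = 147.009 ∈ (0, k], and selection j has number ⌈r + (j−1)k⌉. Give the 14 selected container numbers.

148, 311, 475, 639, 803, 967, 1131, 1295, 1459, 1623, 1787, 1951, 2115, 2279

j=1: r + 0k = 147.009 → ⌈·⌉ = 148
j=2: r + 1k = 310.937571… → ⌈·⌉ = 311
j=3: r + 2k = 474.866142… → ⌈·⌉ = 475
j=4: r + 3k = 638.794714… → ⌈·⌉ = 639
j=5: r + 4k = 802.723285… → ⌈·⌉ = 803
j=6: r + 5k = 966.651857… → ⌈·⌉ = 967
j=7: r + 6k = 1130.580428… → ⌈·⌉ = 1131
j=8: r + 7k = 1294.509 → ⌈·⌉ = 1295
j=9: r + 8k = 1458.437571… → ⌈·⌉ = 1459
j=10: r + 9k = 1622.366142… → ⌈·⌉ = 1623
j=11: r + 10k = 1786.294714… → ⌈·⌉ = 1787
j=12: r + 11k = 1950.223285… → ⌈·⌉ = 1951
j=13: r + 12k = 2114.151857… → ⌈·⌉ = 2115
j=14: r + 13k = 2278.080428… → ⌈·⌉ = 2279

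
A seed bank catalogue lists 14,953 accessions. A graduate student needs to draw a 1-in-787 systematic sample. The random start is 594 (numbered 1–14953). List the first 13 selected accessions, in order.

594, 1381, 2168, 2955, 3742, 4529, 5316, 6103, 6890, 7677, 8464, 9251, 10038

accession 1: 594
accession 2: 594 + 787 = 1381
accession 3: 1381 + 787 = 2168
accession 4: 2168 + 787 = 2955
accession 5: 2955 + 787 = 3742
accession 6: 3742 + 787 = 4529
accession 7: 4529 + 787 = 5316
accession 8: 5316 + 787 = 6103
accession 9: 6103 + 787 = 6890
accession 10: 6890 + 787 = 7677
accession 11: 7677 + 787 = 8464
accession 12: 8464 + 787 = 9251
accession 13: 9251 + 787 = 10038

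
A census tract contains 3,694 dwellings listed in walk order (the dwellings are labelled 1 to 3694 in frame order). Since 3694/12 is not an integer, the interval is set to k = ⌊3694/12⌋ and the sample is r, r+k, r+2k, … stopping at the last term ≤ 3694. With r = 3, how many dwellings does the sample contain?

k = ⌊3694/12⌋ = 307
Achieved size = ⌊(3694 − 3)/307⌋ + 1 = ⌊3691/307⌋ + 1 = 12 + 1 = 13
(last selection: 3 + 12×307 = 3687 ≤ 3694; next would be 3994 > 3694)

13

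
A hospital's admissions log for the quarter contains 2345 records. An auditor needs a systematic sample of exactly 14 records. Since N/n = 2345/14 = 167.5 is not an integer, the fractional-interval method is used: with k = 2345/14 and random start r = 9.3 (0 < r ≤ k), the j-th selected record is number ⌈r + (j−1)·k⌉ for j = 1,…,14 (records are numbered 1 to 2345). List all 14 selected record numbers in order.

j=1: r + 0k = 9.3 → ⌈·⌉ = 10
j=2: r + 1k = 176.8 → ⌈·⌉ = 177
j=3: r + 2k = 344.3 → ⌈·⌉ = 345
j=4: r + 3k = 511.8 → ⌈·⌉ = 512
j=5: r + 4k = 679.3 → ⌈·⌉ = 680
j=6: r + 5k = 846.8 → ⌈·⌉ = 847
j=7: r + 6k = 1014.3 → ⌈·⌉ = 1015
j=8: r + 7k = 1181.8 → ⌈·⌉ = 1182
j=9: r + 8k = 1349.3 → ⌈·⌉ = 1350
j=10: r + 9k = 1516.8 → ⌈·⌉ = 1517
j=11: r + 10k = 1684.3 → ⌈·⌉ = 1685
j=12: r + 11k = 1851.8 → ⌈·⌉ = 1852
j=13: r + 12k = 2019.3 → ⌈·⌉ = 2020
j=14: r + 13k = 2186.8 → ⌈·⌉ = 2187

10, 177, 345, 512, 680, 847, 1015, 1182, 1350, 1517, 1685, 1852, 2020, 2187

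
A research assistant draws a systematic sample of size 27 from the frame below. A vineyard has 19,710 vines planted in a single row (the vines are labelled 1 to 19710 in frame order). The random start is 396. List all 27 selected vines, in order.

396, 1126, 1856, 2586, 3316, 4046, 4776, 5506, 6236, 6966, 7696, 8426, 9156, 9886, 10616, 11346, 12076, 12806, 13536, 14266, 14996, 15726, 16456, 17186, 17916, 18646, 19376

k = N/n = 19710/27 = 730
vine 1: 396
vine 2: 396 + 730 = 1126
vine 3: 1126 + 730 = 1856
vine 4: 1856 + 730 = 2586
vine 5: 2586 + 730 = 3316
vine 6: 3316 + 730 = 4046
vine 7: 4046 + 730 = 4776
vine 8: 4776 + 730 = 5506
vine 9: 5506 + 730 = 6236
vine 10: 6236 + 730 = 6966
vine 11: 6966 + 730 = 7696
vine 12: 7696 + 730 = 8426
vine 13: 8426 + 730 = 9156
vine 14: 9156 + 730 = 9886
vine 15: 9886 + 730 = 10616
vine 16: 10616 + 730 = 11346
vine 17: 11346 + 730 = 12076
vine 18: 12076 + 730 = 12806
vine 19: 12806 + 730 = 13536
vine 20: 13536 + 730 = 14266
vine 21: 14266 + 730 = 14996
vine 22: 14996 + 730 = 15726
vine 23: 15726 + 730 = 16456
vine 24: 16456 + 730 = 17186
vine 25: 17186 + 730 = 17916
vine 26: 17916 + 730 = 18646
vine 27: 18646 + 730 = 19376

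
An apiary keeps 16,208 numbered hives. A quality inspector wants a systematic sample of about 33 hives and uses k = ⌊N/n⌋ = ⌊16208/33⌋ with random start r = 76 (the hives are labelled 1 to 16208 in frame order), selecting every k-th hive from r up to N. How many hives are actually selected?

k = ⌊16208/33⌋ = 491
Achieved size = ⌊(16208 − 76)/491⌋ + 1 = ⌊16132/491⌋ + 1 = 32 + 1 = 33
(last selection: 76 + 32×491 = 15788 ≤ 16208; next would be 16279 > 16208)

33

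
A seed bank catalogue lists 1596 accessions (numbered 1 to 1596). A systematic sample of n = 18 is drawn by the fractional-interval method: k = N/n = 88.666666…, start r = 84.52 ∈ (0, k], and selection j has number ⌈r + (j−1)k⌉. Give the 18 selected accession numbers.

85, 174, 262, 351, 440, 528, 617, 706, 794, 883, 972, 1060, 1149, 1238, 1326, 1415, 1504, 1592

j=1: r + 0k = 84.52 → ⌈·⌉ = 85
j=2: r + 1k = 173.186666… → ⌈·⌉ = 174
j=3: r + 2k = 261.853333… → ⌈·⌉ = 262
j=4: r + 3k = 350.52 → ⌈·⌉ = 351
j=5: r + 4k = 439.186666… → ⌈·⌉ = 440
j=6: r + 5k = 527.853333… → ⌈·⌉ = 528
j=7: r + 6k = 616.52 → ⌈·⌉ = 617
j=8: r + 7k = 705.186666… → ⌈·⌉ = 706
j=9: r + 8k = 793.853333… → ⌈·⌉ = 794
j=10: r + 9k = 882.52 → ⌈·⌉ = 883
j=11: r + 10k = 971.186666… → ⌈·⌉ = 972
j=12: r + 11k = 1059.853333… → ⌈·⌉ = 1060
j=13: r + 12k = 1148.52 → ⌈·⌉ = 1149
j=14: r + 13k = 1237.186666… → ⌈·⌉ = 1238
j=15: r + 14k = 1325.853333… → ⌈·⌉ = 1326
j=16: r + 15k = 1414.52 → ⌈·⌉ = 1415
j=17: r + 16k = 1503.186666… → ⌈·⌉ = 1504
j=18: r + 17k = 1591.853333… → ⌈·⌉ = 1592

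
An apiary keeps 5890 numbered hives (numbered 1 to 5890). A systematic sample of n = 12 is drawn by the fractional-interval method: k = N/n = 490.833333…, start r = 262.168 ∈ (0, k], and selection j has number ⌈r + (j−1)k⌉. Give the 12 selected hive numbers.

j=1: r + 0k = 262.168 → ⌈·⌉ = 263
j=2: r + 1k = 753.001333… → ⌈·⌉ = 754
j=3: r + 2k = 1243.834666… → ⌈·⌉ = 1244
j=4: r + 3k = 1734.668 → ⌈·⌉ = 1735
j=5: r + 4k = 2225.501333… → ⌈·⌉ = 2226
j=6: r + 5k = 2716.334666… → ⌈·⌉ = 2717
j=7: r + 6k = 3207.168 → ⌈·⌉ = 3208
j=8: r + 7k = 3698.001333… → ⌈·⌉ = 3699
j=9: r + 8k = 4188.834666… → ⌈·⌉ = 4189
j=10: r + 9k = 4679.668 → ⌈·⌉ = 4680
j=11: r + 10k = 5170.501333… → ⌈·⌉ = 5171
j=12: r + 11k = 5661.334666… → ⌈·⌉ = 5662

263, 754, 1244, 1735, 2226, 2717, 3208, 3699, 4189, 4680, 5171, 5662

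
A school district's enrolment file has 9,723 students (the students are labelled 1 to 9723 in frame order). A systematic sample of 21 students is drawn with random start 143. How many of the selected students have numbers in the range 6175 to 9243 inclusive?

k = 9723/21 = 463
First selection ≥ 6175: 143 + ⌈(6175−143)/463⌉·463 = 143 + 14×463 = 6625
Last selection ≤ 9243: 143 + ⌊(9243−143)/463⌋·463 = 143 + 19×463 = 8940
Count = 19 − 14 + 1 = 6

6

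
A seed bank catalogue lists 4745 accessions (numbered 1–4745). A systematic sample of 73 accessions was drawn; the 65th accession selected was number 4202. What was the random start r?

42

k = 4745/73 = 65
r = 4202 − (65−1)×65 = 4202 − 4160 = 42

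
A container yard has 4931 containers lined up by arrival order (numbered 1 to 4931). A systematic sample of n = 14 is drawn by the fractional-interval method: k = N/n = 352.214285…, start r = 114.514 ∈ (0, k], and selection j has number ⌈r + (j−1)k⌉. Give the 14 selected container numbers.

115, 467, 819, 1172, 1524, 1876, 2228, 2581, 2933, 3285, 3637, 3989, 4342, 4694

j=1: r + 0k = 114.514 → ⌈·⌉ = 115
j=2: r + 1k = 466.728285… → ⌈·⌉ = 467
j=3: r + 2k = 818.942571… → ⌈·⌉ = 819
j=4: r + 3k = 1171.156857… → ⌈·⌉ = 1172
j=5: r + 4k = 1523.371142… → ⌈·⌉ = 1524
j=6: r + 5k = 1875.585428… → ⌈·⌉ = 1876
j=7: r + 6k = 2227.799714… → ⌈·⌉ = 2228
j=8: r + 7k = 2580.014 → ⌈·⌉ = 2581
j=9: r + 8k = 2932.228285… → ⌈·⌉ = 2933
j=10: r + 9k = 3284.442571… → ⌈·⌉ = 3285
j=11: r + 10k = 3636.656857… → ⌈·⌉ = 3637
j=12: r + 11k = 3988.871142… → ⌈·⌉ = 3989
j=13: r + 12k = 4341.085428… → ⌈·⌉ = 4342
j=14: r + 13k = 4693.299714… → ⌈·⌉ = 4694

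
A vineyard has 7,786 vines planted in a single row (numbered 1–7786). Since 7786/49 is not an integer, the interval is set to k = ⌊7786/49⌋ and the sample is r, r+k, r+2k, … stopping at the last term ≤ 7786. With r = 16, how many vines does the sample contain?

k = ⌊7786/49⌋ = 158
Achieved size = ⌊(7786 − 16)/158⌋ + 1 = ⌊7770/158⌋ + 1 = 49 + 1 = 50
(last selection: 16 + 49×158 = 7758 ≤ 7786; next would be 7916 > 7786)

50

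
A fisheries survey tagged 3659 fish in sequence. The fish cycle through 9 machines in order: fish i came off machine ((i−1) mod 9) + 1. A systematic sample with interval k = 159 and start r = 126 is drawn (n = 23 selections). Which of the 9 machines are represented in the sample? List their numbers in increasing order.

3, 6, 9

Consecutive selections differ by k = 159, so their machine numbers differ by 159 mod 9 = 6.
gcd(159, 9) = 3, so the sample visits 9/3 = 3 distinct residues mod 9.
Start 126 is machine 9; the machines hit are 3, 6, 9.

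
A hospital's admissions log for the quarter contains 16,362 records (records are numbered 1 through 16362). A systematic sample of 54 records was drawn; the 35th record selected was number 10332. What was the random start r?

30

k = 16362/54 = 303
r = 10332 − (35−1)×303 = 10332 − 10302 = 30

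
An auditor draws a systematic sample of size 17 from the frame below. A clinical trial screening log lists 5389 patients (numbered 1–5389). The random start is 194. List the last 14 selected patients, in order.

k = N/n = 5389/17 = 317
4th selection = 194 + 3×317 = 1145
5th: 1145 + 317 = 1462
6th: 1462 + 317 = 1779
7th: 1779 + 317 = 2096
8th: 2096 + 317 = 2413
9th: 2413 + 317 = 2730
10th: 2730 + 317 = 3047
11th: 3047 + 317 = 3364
12th: 3364 + 317 = 3681
13th: 3681 + 317 = 3998
14th: 3998 + 317 = 4315
15th: 4315 + 317 = 4632
16th: 4632 + 317 = 4949
17th: 4949 + 317 = 5266

1145, 1462, 1779, 2096, 2413, 2730, 3047, 3364, 3681, 3998, 4315, 4632, 4949, 5266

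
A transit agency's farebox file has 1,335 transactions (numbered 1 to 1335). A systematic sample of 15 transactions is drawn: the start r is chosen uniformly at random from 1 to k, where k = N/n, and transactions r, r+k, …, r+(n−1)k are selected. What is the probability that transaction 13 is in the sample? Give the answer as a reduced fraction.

1/89

k = 1335/15 = 89.
Transaction 13 is selected iff r ≡ 13 (mod 89); exactly one such r in {1,…,89}.
Inclusion probability = 1/89.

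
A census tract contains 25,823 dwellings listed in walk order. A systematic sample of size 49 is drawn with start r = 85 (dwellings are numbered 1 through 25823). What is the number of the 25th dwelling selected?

12733

k = 25823/49 = 527
25th selection = r + (25−1)·k = 85 + 24×527 = 85 + 12648 = 12733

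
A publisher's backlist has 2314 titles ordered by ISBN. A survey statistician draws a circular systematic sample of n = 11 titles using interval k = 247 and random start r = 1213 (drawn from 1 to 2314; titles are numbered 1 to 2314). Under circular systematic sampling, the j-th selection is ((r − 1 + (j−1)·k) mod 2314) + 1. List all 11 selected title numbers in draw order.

Selection 1: 1213
Selection 2: 1213 + 247 = 1460
Selection 3: 1460 + 247 = 1707
Selection 4: 1707 + 247 = 1954
Selection 5: 1954 + 247 = 2201
Selection 6: 2201 + 247 = 2448 → 2448 − 2314 = 134
Selection 7: 134 + 247 = 381
Selection 8: 381 + 247 = 628
Selection 9: 628 + 247 = 875
Selection 10: 875 + 247 = 1122
Selection 11: 1122 + 247 = 1369

1213, 1460, 1707, 1954, 2201, 134, 381, 628, 875, 1122, 1369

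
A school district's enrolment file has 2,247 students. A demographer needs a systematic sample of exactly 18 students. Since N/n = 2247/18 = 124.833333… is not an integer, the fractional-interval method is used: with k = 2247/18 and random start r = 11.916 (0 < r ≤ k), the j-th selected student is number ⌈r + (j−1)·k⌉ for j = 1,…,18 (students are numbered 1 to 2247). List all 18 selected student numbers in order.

j=1: r + 0k = 11.916 → ⌈·⌉ = 12
j=2: r + 1k = 136.749333… → ⌈·⌉ = 137
j=3: r + 2k = 261.582666… → ⌈·⌉ = 262
j=4: r + 3k = 386.416 → ⌈·⌉ = 387
j=5: r + 4k = 511.249333… → ⌈·⌉ = 512
j=6: r + 5k = 636.082666… → ⌈·⌉ = 637
j=7: r + 6k = 760.916 → ⌈·⌉ = 761
j=8: r + 7k = 885.749333… → ⌈·⌉ = 886
j=9: r + 8k = 1010.582666… → ⌈·⌉ = 1011
j=10: r + 9k = 1135.416 → ⌈·⌉ = 1136
j=11: r + 10k = 1260.249333… → ⌈·⌉ = 1261
j=12: r + 11k = 1385.082666… → ⌈·⌉ = 1386
j=13: r + 12k = 1509.916 → ⌈·⌉ = 1510
j=14: r + 13k = 1634.749333… → ⌈·⌉ = 1635
j=15: r + 14k = 1759.582666… → ⌈·⌉ = 1760
j=16: r + 15k = 1884.416 → ⌈·⌉ = 1885
j=17: r + 16k = 2009.249333… → ⌈·⌉ = 2010
j=18: r + 17k = 2134.082666… → ⌈·⌉ = 2135

12, 137, 262, 387, 512, 637, 761, 886, 1011, 1136, 1261, 1386, 1510, 1635, 1760, 1885, 2010, 2135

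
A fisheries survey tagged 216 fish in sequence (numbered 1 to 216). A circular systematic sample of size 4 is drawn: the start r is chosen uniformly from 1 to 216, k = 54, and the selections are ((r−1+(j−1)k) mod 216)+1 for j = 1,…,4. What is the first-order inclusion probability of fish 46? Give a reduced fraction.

For each position j, as r ranges over 1…216 the j-th selection hits every fish exactly once, so fish 46 is selected for exactly 4 of the 216 starts.
Inclusion probability = 4/216 = 1/54.

1/54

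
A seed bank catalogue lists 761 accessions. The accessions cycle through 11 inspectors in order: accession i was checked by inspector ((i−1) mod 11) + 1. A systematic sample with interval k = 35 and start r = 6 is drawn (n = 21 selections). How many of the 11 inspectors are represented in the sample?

11

Consecutive selections differ by k = 35, so their inspector numbers differ by 35 mod 11 = 2.
gcd(35, 11) = 1, so the sample visits 11/1 = 11 distinct residues mod 11.
Start 6 is inspector 6; the inspectors hit are 1, 2, 3, 4, 5, 6, 7, 8, 9, 10, 11.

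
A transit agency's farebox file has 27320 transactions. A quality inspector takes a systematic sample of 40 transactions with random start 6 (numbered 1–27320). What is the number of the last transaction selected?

k = 27320/40 = 683
40th selection = r + (40−1)·k = 6 + 39×683 = 6 + 26637 = 26643

26643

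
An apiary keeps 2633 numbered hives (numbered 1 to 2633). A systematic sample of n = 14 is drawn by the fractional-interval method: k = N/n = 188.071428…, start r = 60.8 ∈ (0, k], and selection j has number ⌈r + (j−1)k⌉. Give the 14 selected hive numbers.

61, 249, 437, 626, 814, 1002, 1190, 1378, 1566, 1754, 1942, 2130, 2318, 2506

j=1: r + 0k = 60.8 → ⌈·⌉ = 61
j=2: r + 1k = 248.871428… → ⌈·⌉ = 249
j=3: r + 2k = 436.942857… → ⌈·⌉ = 437
j=4: r + 3k = 625.014285… → ⌈·⌉ = 626
j=5: r + 4k = 813.085714… → ⌈·⌉ = 814
j=6: r + 5k = 1001.157142… → ⌈·⌉ = 1002
j=7: r + 6k = 1189.228571… → ⌈·⌉ = 1190
j=8: r + 7k = 1377.3 → ⌈·⌉ = 1378
j=9: r + 8k = 1565.371428… → ⌈·⌉ = 1566
j=10: r + 9k = 1753.442857… → ⌈·⌉ = 1754
j=11: r + 10k = 1941.514285… → ⌈·⌉ = 1942
j=12: r + 11k = 2129.585714… → ⌈·⌉ = 2130
j=13: r + 12k = 2317.657142… → ⌈·⌉ = 2318
j=14: r + 13k = 2505.728571… → ⌈·⌉ = 2506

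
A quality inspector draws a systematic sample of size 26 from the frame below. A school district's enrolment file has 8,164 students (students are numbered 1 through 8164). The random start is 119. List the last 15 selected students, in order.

k = N/n = 8164/26 = 314
12th selection = 119 + 11×314 = 3573
13th: 3573 + 314 = 3887
14th: 3887 + 314 = 4201
15th: 4201 + 314 = 4515
16th: 4515 + 314 = 4829
17th: 4829 + 314 = 5143
18th: 5143 + 314 = 5457
19th: 5457 + 314 = 5771
20th: 5771 + 314 = 6085
21st: 6085 + 314 = 6399
22nd: 6399 + 314 = 6713
23rd: 6713 + 314 = 7027
24th: 7027 + 314 = 7341
25th: 7341 + 314 = 7655
26th: 7655 + 314 = 7969

3573, 3887, 4201, 4515, 4829, 5143, 5457, 5771, 6085, 6399, 6713, 7027, 7341, 7655, 7969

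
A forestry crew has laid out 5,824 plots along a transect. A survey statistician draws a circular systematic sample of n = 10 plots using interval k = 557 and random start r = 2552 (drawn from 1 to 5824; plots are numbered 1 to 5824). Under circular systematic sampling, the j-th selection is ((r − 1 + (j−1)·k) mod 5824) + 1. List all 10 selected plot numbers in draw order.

Selection 1: 2552
Selection 2: 2552 + 557 = 3109
Selection 3: 3109 + 557 = 3666
Selection 4: 3666 + 557 = 4223
Selection 5: 4223 + 557 = 4780
Selection 6: 4780 + 557 = 5337
Selection 7: 5337 + 557 = 5894 → 5894 − 5824 = 70
Selection 8: 70 + 557 = 627
Selection 9: 627 + 557 = 1184
Selection 10: 1184 + 557 = 1741

2552, 3109, 3666, 4223, 4780, 5337, 70, 627, 1184, 1741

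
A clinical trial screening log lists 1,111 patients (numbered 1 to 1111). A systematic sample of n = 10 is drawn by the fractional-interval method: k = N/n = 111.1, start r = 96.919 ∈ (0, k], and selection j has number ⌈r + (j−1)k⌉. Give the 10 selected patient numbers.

j=1: r + 0k = 96.919 → ⌈·⌉ = 97
j=2: r + 1k = 208.019 → ⌈·⌉ = 209
j=3: r + 2k = 319.119 → ⌈·⌉ = 320
j=4: r + 3k = 430.219 → ⌈·⌉ = 431
j=5: r + 4k = 541.319 → ⌈·⌉ = 542
j=6: r + 5k = 652.419 → ⌈·⌉ = 653
j=7: r + 6k = 763.519 → ⌈·⌉ = 764
j=8: r + 7k = 874.619 → ⌈·⌉ = 875
j=9: r + 8k = 985.719 → ⌈·⌉ = 986
j=10: r + 9k = 1096.819 → ⌈·⌉ = 1097

97, 209, 320, 431, 542, 653, 764, 875, 986, 1097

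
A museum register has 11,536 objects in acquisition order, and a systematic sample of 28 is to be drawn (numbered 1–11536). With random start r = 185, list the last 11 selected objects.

k = N/n = 11536/28 = 412
18th selection = 185 + 17×412 = 7189
19th: 7189 + 412 = 7601
20th: 7601 + 412 = 8013
21st: 8013 + 412 = 8425
22nd: 8425 + 412 = 8837
23rd: 8837 + 412 = 9249
24th: 9249 + 412 = 9661
25th: 9661 + 412 = 10073
26th: 10073 + 412 = 10485
27th: 10485 + 412 = 10897
28th: 10897 + 412 = 11309

7189, 7601, 8013, 8425, 8837, 9249, 9661, 10073, 10485, 10897, 11309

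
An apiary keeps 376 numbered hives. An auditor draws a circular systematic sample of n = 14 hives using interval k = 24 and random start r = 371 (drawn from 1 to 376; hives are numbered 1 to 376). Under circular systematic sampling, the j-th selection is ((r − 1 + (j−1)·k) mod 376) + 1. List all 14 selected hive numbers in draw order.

371, 19, 43, 67, 91, 115, 139, 163, 187, 211, 235, 259, 283, 307

Selection 1: 371
Selection 2: 371 + 24 = 395 → 395 − 376 = 19
Selection 3: 19 + 24 = 43
Selection 4: 43 + 24 = 67
Selection 5: 67 + 24 = 91
Selection 6: 91 + 24 = 115
Selection 7: 115 + 24 = 139
Selection 8: 139 + 24 = 163
Selection 9: 163 + 24 = 187
Selection 10: 187 + 24 = 211
Selection 11: 211 + 24 = 235
Selection 12: 235 + 24 = 259
Selection 13: 259 + 24 = 283
Selection 14: 283 + 24 = 307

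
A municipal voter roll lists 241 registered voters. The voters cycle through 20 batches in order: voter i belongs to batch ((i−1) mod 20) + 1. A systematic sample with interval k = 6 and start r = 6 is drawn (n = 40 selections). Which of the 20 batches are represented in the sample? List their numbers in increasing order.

Consecutive selections differ by k = 6, so their batch numbers differ by 6 mod 20 = 6.
gcd(6, 20) = 2, so the sample visits 20/2 = 10 distinct residues mod 20.
Start 6 is batch 6; the batches hit are 2, 4, 6, 8, 10, 12, 14, 16, 18, 20.

2, 4, 6, 8, 10, 12, 14, 16, 18, 20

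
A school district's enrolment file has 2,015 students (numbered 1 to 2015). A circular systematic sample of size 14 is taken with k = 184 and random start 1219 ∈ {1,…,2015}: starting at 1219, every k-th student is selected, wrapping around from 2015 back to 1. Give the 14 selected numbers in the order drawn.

Selection 1: 1219
Selection 2: 1219 + 184 = 1403
Selection 3: 1403 + 184 = 1587
Selection 4: 1587 + 184 = 1771
Selection 5: 1771 + 184 = 1955
Selection 6: 1955 + 184 = 2139 → 2139 − 2015 = 124
Selection 7: 124 + 184 = 308
Selection 8: 308 + 184 = 492
Selection 9: 492 + 184 = 676
Selection 10: 676 + 184 = 860
Selection 11: 860 + 184 = 1044
Selection 12: 1044 + 184 = 1228
Selection 13: 1228 + 184 = 1412
Selection 14: 1412 + 184 = 1596

1219, 1403, 1587, 1771, 1955, 124, 308, 492, 676, 860, 1044, 1228, 1412, 1596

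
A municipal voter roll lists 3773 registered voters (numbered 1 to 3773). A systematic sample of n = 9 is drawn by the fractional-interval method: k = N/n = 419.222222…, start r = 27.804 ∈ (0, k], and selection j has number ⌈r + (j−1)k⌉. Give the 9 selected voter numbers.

j=1: r + 0k = 27.804 → ⌈·⌉ = 28
j=2: r + 1k = 447.026222… → ⌈·⌉ = 448
j=3: r + 2k = 866.248444… → ⌈·⌉ = 867
j=4: r + 3k = 1285.470666… → ⌈·⌉ = 1286
j=5: r + 4k = 1704.692888… → ⌈·⌉ = 1705
j=6: r + 5k = 2123.915111… → ⌈·⌉ = 2124
j=7: r + 6k = 2543.137333… → ⌈·⌉ = 2544
j=8: r + 7k = 2962.359555… → ⌈·⌉ = 2963
j=9: r + 8k = 3381.581777… → ⌈·⌉ = 3382

28, 448, 867, 1286, 1705, 2124, 2544, 2963, 3382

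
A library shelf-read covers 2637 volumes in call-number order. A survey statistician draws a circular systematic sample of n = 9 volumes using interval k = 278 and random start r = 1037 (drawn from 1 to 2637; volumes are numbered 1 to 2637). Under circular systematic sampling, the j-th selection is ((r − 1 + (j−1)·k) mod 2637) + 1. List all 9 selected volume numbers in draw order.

Selection 1: 1037
Selection 2: 1037 + 278 = 1315
Selection 3: 1315 + 278 = 1593
Selection 4: 1593 + 278 = 1871
Selection 5: 1871 + 278 = 2149
Selection 6: 2149 + 278 = 2427
Selection 7: 2427 + 278 = 2705 → 2705 − 2637 = 68
Selection 8: 68 + 278 = 346
Selection 9: 346 + 278 = 624

1037, 1315, 1593, 1871, 2149, 2427, 68, 346, 624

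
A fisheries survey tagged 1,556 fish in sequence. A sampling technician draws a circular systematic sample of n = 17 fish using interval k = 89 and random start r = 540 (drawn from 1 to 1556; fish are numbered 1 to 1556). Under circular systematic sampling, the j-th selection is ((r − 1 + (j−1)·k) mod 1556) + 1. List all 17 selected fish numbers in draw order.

540, 629, 718, 807, 896, 985, 1074, 1163, 1252, 1341, 1430, 1519, 52, 141, 230, 319, 408

Selection 1: 540
Selection 2: 540 + 89 = 629
Selection 3: 629 + 89 = 718
Selection 4: 718 + 89 = 807
Selection 5: 807 + 89 = 896
Selection 6: 896 + 89 = 985
Selection 7: 985 + 89 = 1074
Selection 8: 1074 + 89 = 1163
Selection 9: 1163 + 89 = 1252
Selection 10: 1252 + 89 = 1341
Selection 11: 1341 + 89 = 1430
Selection 12: 1430 + 89 = 1519
Selection 13: 1519 + 89 = 1608 → 1608 − 1556 = 52
Selection 14: 52 + 89 = 141
Selection 15: 141 + 89 = 230
Selection 16: 230 + 89 = 319
Selection 17: 319 + 89 = 408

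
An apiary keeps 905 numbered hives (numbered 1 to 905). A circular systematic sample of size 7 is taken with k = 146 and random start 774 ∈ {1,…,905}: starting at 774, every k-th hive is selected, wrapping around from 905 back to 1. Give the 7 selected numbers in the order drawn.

Selection 1: 774
Selection 2: 774 + 146 = 920 → 920 − 905 = 15
Selection 3: 15 + 146 = 161
Selection 4: 161 + 146 = 307
Selection 5: 307 + 146 = 453
Selection 6: 453 + 146 = 599
Selection 7: 599 + 146 = 745

774, 15, 161, 307, 453, 599, 745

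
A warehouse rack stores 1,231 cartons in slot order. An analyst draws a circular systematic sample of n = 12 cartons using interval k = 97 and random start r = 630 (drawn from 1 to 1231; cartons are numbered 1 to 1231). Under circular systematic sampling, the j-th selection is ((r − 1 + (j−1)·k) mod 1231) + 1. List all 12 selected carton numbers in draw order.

Selection 1: 630
Selection 2: 630 + 97 = 727
Selection 3: 727 + 97 = 824
Selection 4: 824 + 97 = 921
Selection 5: 921 + 97 = 1018
Selection 6: 1018 + 97 = 1115
Selection 7: 1115 + 97 = 1212
Selection 8: 1212 + 97 = 1309 → 1309 − 1231 = 78
Selection 9: 78 + 97 = 175
Selection 10: 175 + 97 = 272
Selection 11: 272 + 97 = 369
Selection 12: 369 + 97 = 466

630, 727, 824, 921, 1018, 1115, 1212, 78, 175, 272, 369, 466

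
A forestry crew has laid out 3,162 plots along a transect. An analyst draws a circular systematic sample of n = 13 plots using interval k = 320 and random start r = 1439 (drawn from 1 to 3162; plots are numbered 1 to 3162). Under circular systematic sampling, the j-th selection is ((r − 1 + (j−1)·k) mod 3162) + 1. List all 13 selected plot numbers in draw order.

Selection 1: 1439
Selection 2: 1439 + 320 = 1759
Selection 3: 1759 + 320 = 2079
Selection 4: 2079 + 320 = 2399
Selection 5: 2399 + 320 = 2719
Selection 6: 2719 + 320 = 3039
Selection 7: 3039 + 320 = 3359 → 3359 − 3162 = 197
Selection 8: 197 + 320 = 517
Selection 9: 517 + 320 = 837
Selection 10: 837 + 320 = 1157
Selection 11: 1157 + 320 = 1477
Selection 12: 1477 + 320 = 1797
Selection 13: 1797 + 320 = 2117

1439, 1759, 2079, 2399, 2719, 3039, 197, 517, 837, 1157, 1477, 1797, 2117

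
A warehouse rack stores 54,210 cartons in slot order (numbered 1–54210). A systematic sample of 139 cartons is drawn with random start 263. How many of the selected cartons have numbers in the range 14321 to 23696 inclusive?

24

k = 54210/139 = 390
First selection ≥ 14321: 263 + ⌈(14321−263)/390⌉·390 = 263 + 37×390 = 14693
Last selection ≤ 23696: 263 + ⌊(23696−263)/390⌋·390 = 263 + 60×390 = 23663
Count = 60 − 37 + 1 = 24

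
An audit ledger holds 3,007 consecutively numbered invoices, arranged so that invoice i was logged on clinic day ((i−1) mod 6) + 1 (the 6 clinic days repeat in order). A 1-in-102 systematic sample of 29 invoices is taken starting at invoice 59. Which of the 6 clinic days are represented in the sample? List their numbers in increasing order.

5

Consecutive selections differ by k = 102, so their clinic day numbers differ by 102 mod 6 = 0.
gcd(102, 6) = 6, so the sample visits 6/6 = 1 distinct residues mod 6.
Start 59 is clinic day 5; the clinic days hit are 5.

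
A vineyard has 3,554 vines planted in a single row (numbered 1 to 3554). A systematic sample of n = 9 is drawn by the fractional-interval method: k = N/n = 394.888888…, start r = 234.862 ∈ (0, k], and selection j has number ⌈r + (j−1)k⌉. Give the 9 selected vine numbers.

235, 630, 1025, 1420, 1815, 2210, 2605, 3000, 3394

j=1: r + 0k = 234.862 → ⌈·⌉ = 235
j=2: r + 1k = 629.750888… → ⌈·⌉ = 630
j=3: r + 2k = 1024.639777… → ⌈·⌉ = 1025
j=4: r + 3k = 1419.528666… → ⌈·⌉ = 1420
j=5: r + 4k = 1814.417555… → ⌈·⌉ = 1815
j=6: r + 5k = 2209.306444… → ⌈·⌉ = 2210
j=7: r + 6k = 2604.195333… → ⌈·⌉ = 2605
j=8: r + 7k = 2999.084222… → ⌈·⌉ = 3000
j=9: r + 8k = 3393.973111… → ⌈·⌉ = 3394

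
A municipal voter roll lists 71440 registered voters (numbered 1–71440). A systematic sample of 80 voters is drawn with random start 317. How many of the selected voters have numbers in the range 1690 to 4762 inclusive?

3

k = 71440/80 = 893
First selection ≥ 1690: 317 + ⌈(1690−317)/893⌉·893 = 317 + 2×893 = 2103
Last selection ≤ 4762: 317 + ⌊(4762−317)/893⌋·893 = 317 + 4×893 = 3889
Count = 4 − 2 + 1 = 3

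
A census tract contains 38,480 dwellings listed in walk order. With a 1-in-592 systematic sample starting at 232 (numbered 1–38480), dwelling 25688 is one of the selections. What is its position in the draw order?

k = 592
position = (25688 − 232)/592 + 1 = 25456/592 + 1 = 43 + 1 = 44

44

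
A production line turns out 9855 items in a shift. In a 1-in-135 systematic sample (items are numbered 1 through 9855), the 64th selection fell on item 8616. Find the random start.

k = 135
r = 8616 − (64−1)×135 = 8616 − 8505 = 111

111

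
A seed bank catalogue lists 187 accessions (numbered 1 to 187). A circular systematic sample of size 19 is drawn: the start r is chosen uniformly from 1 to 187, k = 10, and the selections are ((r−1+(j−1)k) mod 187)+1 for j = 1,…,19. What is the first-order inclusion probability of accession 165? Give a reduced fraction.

For each position j, as r ranges over 1…187 the j-th selection hits every accession exactly once, so accession 165 is selected for exactly 19 of the 187 starts.
Inclusion probability = 19/187.

19/187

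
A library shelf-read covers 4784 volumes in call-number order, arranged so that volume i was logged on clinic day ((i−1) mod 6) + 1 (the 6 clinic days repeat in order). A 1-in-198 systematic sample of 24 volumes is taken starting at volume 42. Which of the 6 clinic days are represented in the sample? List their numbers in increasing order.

Consecutive selections differ by k = 198, so their clinic day numbers differ by 198 mod 6 = 0.
gcd(198, 6) = 6, so the sample visits 6/6 = 1 distinct residues mod 6.
Start 42 is clinic day 6; the clinic days hit are 6.

6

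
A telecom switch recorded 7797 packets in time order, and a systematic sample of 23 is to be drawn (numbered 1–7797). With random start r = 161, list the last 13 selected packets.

3551, 3890, 4229, 4568, 4907, 5246, 5585, 5924, 6263, 6602, 6941, 7280, 7619

k = N/n = 7797/23 = 339
11th selection = 161 + 10×339 = 3551
12th: 3551 + 339 = 3890
13th: 3890 + 339 = 4229
14th: 4229 + 339 = 4568
15th: 4568 + 339 = 4907
16th: 4907 + 339 = 5246
17th: 5246 + 339 = 5585
18th: 5585 + 339 = 5924
19th: 5924 + 339 = 6263
20th: 6263 + 339 = 6602
21st: 6602 + 339 = 6941
22nd: 6941 + 339 = 7280
23rd: 7280 + 339 = 7619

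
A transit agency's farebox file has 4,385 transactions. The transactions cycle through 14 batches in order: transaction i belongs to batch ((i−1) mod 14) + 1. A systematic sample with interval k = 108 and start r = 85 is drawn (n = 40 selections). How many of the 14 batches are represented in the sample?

Consecutive selections differ by k = 108, so their batch numbers differ by 108 mod 14 = 10.
gcd(108, 14) = 2, so the sample visits 14/2 = 7 distinct residues mod 14.
Start 85 is batch 1; the batches hit are 1, 3, 5, 7, 9, 11, 13.

7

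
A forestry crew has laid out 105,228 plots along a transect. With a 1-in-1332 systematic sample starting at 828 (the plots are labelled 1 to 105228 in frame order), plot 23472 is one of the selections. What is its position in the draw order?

k = 1332
position = (23472 − 828)/1332 + 1 = 22644/1332 + 1 = 17 + 1 = 18

18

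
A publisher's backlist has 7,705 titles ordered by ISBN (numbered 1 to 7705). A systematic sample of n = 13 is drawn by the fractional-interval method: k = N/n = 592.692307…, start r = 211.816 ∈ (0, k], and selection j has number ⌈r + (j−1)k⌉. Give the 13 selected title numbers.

212, 805, 1398, 1990, 2583, 3176, 3768, 4361, 4954, 5547, 6139, 6732, 7325

j=1: r + 0k = 211.816 → ⌈·⌉ = 212
j=2: r + 1k = 804.508307… → ⌈·⌉ = 805
j=3: r + 2k = 1397.200615… → ⌈·⌉ = 1398
j=4: r + 3k = 1989.892923… → ⌈·⌉ = 1990
j=5: r + 4k = 2582.585230… → ⌈·⌉ = 2583
j=6: r + 5k = 3175.277538… → ⌈·⌉ = 3176
j=7: r + 6k = 3767.969846… → ⌈·⌉ = 3768
j=8: r + 7k = 4360.662153… → ⌈·⌉ = 4361
j=9: r + 8k = 4953.354461… → ⌈·⌉ = 4954
j=10: r + 9k = 5546.046769… → ⌈·⌉ = 5547
j=11: r + 10k = 6138.739076… → ⌈·⌉ = 6139
j=12: r + 11k = 6731.431384… → ⌈·⌉ = 6732
j=13: r + 12k = 7324.123692… → ⌈·⌉ = 7325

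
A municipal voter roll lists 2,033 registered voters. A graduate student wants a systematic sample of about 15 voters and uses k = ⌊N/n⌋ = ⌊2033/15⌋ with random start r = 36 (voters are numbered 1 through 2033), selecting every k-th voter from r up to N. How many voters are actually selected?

k = ⌊2033/15⌋ = 135
Achieved size = ⌊(2033 − 36)/135⌋ + 1 = ⌊1997/135⌋ + 1 = 14 + 1 = 15
(last selection: 36 + 14×135 = 1926 ≤ 2033; next would be 2061 > 2033)

15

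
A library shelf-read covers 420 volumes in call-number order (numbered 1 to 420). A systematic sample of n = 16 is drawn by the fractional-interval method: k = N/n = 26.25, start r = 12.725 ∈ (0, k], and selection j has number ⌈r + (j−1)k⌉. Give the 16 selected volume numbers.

13, 39, 66, 92, 118, 144, 171, 197, 223, 249, 276, 302, 328, 354, 381, 407

j=1: r + 0k = 12.725 → ⌈·⌉ = 13
j=2: r + 1k = 38.975 → ⌈·⌉ = 39
j=3: r + 2k = 65.225 → ⌈·⌉ = 66
j=4: r + 3k = 91.475 → ⌈·⌉ = 92
j=5: r + 4k = 117.725 → ⌈·⌉ = 118
j=6: r + 5k = 143.975 → ⌈·⌉ = 144
j=7: r + 6k = 170.225 → ⌈·⌉ = 171
j=8: r + 7k = 196.475 → ⌈·⌉ = 197
j=9: r + 8k = 222.725 → ⌈·⌉ = 223
j=10: r + 9k = 248.975 → ⌈·⌉ = 249
j=11: r + 10k = 275.225 → ⌈·⌉ = 276
j=12: r + 11k = 301.475 → ⌈·⌉ = 302
j=13: r + 12k = 327.725 → ⌈·⌉ = 328
j=14: r + 13k = 353.975 → ⌈·⌉ = 354
j=15: r + 14k = 380.225 → ⌈·⌉ = 381
j=16: r + 15k = 406.475 → ⌈·⌉ = 407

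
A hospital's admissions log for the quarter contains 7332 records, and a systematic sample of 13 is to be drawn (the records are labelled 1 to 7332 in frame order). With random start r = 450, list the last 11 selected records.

1578, 2142, 2706, 3270, 3834, 4398, 4962, 5526, 6090, 6654, 7218

k = N/n = 7332/13 = 564
3rd selection = 450 + 2×564 = 1578
4th: 1578 + 564 = 2142
5th: 2142 + 564 = 2706
6th: 2706 + 564 = 3270
7th: 3270 + 564 = 3834
8th: 3834 + 564 = 4398
9th: 4398 + 564 = 4962
10th: 4962 + 564 = 5526
11th: 5526 + 564 = 6090
12th: 6090 + 564 = 6654
13th: 6654 + 564 = 7218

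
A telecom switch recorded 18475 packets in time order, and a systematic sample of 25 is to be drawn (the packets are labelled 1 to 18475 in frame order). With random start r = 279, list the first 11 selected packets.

279, 1018, 1757, 2496, 3235, 3974, 4713, 5452, 6191, 6930, 7669

k = N/n = 18475/25 = 739
packet 1: 279
packet 2: 279 + 739 = 1018
packet 3: 1018 + 739 = 1757
packet 4: 1757 + 739 = 2496
packet 5: 2496 + 739 = 3235
packet 6: 3235 + 739 = 3974
packet 7: 3974 + 739 = 4713
packet 8: 4713 + 739 = 5452
packet 9: 5452 + 739 = 6191
packet 10: 6191 + 739 = 6930
packet 11: 6930 + 739 = 7669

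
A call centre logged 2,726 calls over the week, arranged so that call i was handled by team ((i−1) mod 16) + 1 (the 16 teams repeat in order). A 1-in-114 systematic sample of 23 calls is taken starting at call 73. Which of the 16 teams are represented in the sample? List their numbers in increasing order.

Consecutive selections differ by k = 114, so their team numbers differ by 114 mod 16 = 2.
gcd(114, 16) = 2, so the sample visits 16/2 = 8 distinct residues mod 16.
Start 73 is team 9; the teams hit are 1, 3, 5, 7, 9, 11, 13, 15.

1, 3, 5, 7, 9, 11, 13, 15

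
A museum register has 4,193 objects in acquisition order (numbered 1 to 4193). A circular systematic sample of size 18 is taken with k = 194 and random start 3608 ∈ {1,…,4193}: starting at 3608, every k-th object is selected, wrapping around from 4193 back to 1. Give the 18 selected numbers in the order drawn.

3608, 3802, 3996, 4190, 191, 385, 579, 773, 967, 1161, 1355, 1549, 1743, 1937, 2131, 2325, 2519, 2713

Selection 1: 3608
Selection 2: 3608 + 194 = 3802
Selection 3: 3802 + 194 = 3996
Selection 4: 3996 + 194 = 4190
Selection 5: 4190 + 194 = 4384 → 4384 − 4193 = 191
Selection 6: 191 + 194 = 385
Selection 7: 385 + 194 = 579
Selection 8: 579 + 194 = 773
Selection 9: 773 + 194 = 967
Selection 10: 967 + 194 = 1161
Selection 11: 1161 + 194 = 1355
Selection 12: 1355 + 194 = 1549
Selection 13: 1549 + 194 = 1743
Selection 14: 1743 + 194 = 1937
Selection 15: 1937 + 194 = 2131
Selection 16: 2131 + 194 = 2325
Selection 17: 2325 + 194 = 2519
Selection 18: 2519 + 194 = 2713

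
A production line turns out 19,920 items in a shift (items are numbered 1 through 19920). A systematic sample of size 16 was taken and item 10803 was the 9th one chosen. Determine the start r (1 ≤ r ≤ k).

843

k = 19920/16 = 1245
r = 10803 − (9−1)×1245 = 10803 − 9960 = 843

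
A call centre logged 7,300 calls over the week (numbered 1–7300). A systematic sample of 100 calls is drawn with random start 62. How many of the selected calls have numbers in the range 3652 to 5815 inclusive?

29

k = 7300/100 = 73
First selection ≥ 3652: 62 + ⌈(3652−62)/73⌉·73 = 62 + 50×73 = 3712
Last selection ≤ 5815: 62 + ⌊(5815−62)/73⌋·73 = 62 + 78×73 = 5756
Count = 78 − 50 + 1 = 29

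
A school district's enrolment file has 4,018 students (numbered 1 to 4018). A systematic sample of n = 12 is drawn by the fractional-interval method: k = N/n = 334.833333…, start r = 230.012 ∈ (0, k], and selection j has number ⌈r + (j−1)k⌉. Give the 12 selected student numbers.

j=1: r + 0k = 230.012 → ⌈·⌉ = 231
j=2: r + 1k = 564.845333… → ⌈·⌉ = 565
j=3: r + 2k = 899.678666… → ⌈·⌉ = 900
j=4: r + 3k = 1234.512 → ⌈·⌉ = 1235
j=5: r + 4k = 1569.345333… → ⌈·⌉ = 1570
j=6: r + 5k = 1904.178666… → ⌈·⌉ = 1905
j=7: r + 6k = 2239.012 → ⌈·⌉ = 2240
j=8: r + 7k = 2573.845333… → ⌈·⌉ = 2574
j=9: r + 8k = 2908.678666… → ⌈·⌉ = 2909
j=10: r + 9k = 3243.512 → ⌈·⌉ = 3244
j=11: r + 10k = 3578.345333… → ⌈·⌉ = 3579
j=12: r + 11k = 3913.178666… → ⌈·⌉ = 3914

231, 565, 900, 1235, 1570, 1905, 2240, 2574, 2909, 3244, 3579, 3914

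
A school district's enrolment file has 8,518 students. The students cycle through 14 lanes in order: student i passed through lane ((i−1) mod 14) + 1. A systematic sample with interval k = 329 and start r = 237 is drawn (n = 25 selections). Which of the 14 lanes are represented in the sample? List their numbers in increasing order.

Consecutive selections differ by k = 329, so their lane numbers differ by 329 mod 14 = 7.
gcd(329, 14) = 7, so the sample visits 14/7 = 2 distinct residues mod 14.
Start 237 is lane 13; the lanes hit are 6, 13.

6, 13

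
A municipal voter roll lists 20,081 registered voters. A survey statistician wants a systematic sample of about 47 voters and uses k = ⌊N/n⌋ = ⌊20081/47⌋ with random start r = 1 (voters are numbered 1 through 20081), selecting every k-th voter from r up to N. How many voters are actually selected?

k = ⌊20081/47⌋ = 427
Achieved size = ⌊(20081 − 1)/427⌋ + 1 = ⌊20080/427⌋ + 1 = 47 + 1 = 48
(last selection: 1 + 47×427 = 20070 ≤ 20081; next would be 20497 > 20081)

48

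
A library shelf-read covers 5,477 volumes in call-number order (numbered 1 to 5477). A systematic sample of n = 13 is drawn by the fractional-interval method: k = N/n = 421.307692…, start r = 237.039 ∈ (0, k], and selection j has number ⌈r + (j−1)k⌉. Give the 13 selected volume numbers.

j=1: r + 0k = 237.039 → ⌈·⌉ = 238
j=2: r + 1k = 658.346692… → ⌈·⌉ = 659
j=3: r + 2k = 1079.654384… → ⌈·⌉ = 1080
j=4: r + 3k = 1500.962076… → ⌈·⌉ = 1501
j=5: r + 4k = 1922.269769… → ⌈·⌉ = 1923
j=6: r + 5k = 2343.577461… → ⌈·⌉ = 2344
j=7: r + 6k = 2764.885153… → ⌈·⌉ = 2765
j=8: r + 7k = 3186.192846… → ⌈·⌉ = 3187
j=9: r + 8k = 3607.500538… → ⌈·⌉ = 3608
j=10: r + 9k = 4028.808230… → ⌈·⌉ = 4029
j=11: r + 10k = 4450.115923… → ⌈·⌉ = 4451
j=12: r + 11k = 4871.423615… → ⌈·⌉ = 4872
j=13: r + 12k = 5292.731307… → ⌈·⌉ = 5293

238, 659, 1080, 1501, 1923, 2344, 2765, 3187, 3608, 4029, 4451, 4872, 5293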